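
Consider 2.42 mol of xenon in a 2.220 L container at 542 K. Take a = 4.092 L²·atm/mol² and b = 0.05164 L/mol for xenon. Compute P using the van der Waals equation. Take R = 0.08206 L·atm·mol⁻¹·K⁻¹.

P ≈ 46.51 atm

P = nRT/(V − nb) − a n²/V²
nRT/(V − nb) = (2.42)(0.08206)(542)/(2.220 − 2.42×0.05164) = 107.63/2.0950 = 51.375 atm
a n²/V² = (4.092)(2.42)²/(2.220)² = 4.8625 atm
P = 51.375 − 4.8625 = 46.51 atm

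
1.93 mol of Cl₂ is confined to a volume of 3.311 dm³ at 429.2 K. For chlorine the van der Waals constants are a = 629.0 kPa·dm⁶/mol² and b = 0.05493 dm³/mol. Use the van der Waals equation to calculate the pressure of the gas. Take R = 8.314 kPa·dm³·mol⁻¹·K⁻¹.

P = nRT/(V − nb) − a n²/V²
nRT/(V − nb) = (1.93)(8.314)(429.2)/(3.311 − 1.93×0.05493) = 6887.0/3.2050 = 2148.8 kPa
a n²/V² = (629.0)(1.93)²/(3.311)² = 213.72 kPa
P = 2148.8 − 213.72 = 1935 kPa

P ≈ 1935 kPa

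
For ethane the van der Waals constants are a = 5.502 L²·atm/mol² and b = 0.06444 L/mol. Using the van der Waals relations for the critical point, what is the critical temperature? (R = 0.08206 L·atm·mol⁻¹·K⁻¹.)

For a van der Waals gas, T_c = 8a/(27Rb).
T_c = 8×5.502/(27×0.08206×0.06444) = 44.016/0.14277 = 308.3 K

T_c ≈ 308.3 K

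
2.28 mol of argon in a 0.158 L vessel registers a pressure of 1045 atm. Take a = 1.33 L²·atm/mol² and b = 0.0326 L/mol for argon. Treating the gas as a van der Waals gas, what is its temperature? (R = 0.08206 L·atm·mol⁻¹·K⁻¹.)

T ≈ 591.2 K

T = (P + a n²/V²)(V − nb)/(nR)
P + a n²/V² = 1045 + (1.33)(2.28)²/(0.158)² = 1322.0 atm
V − nb = 0.158 − (2.28)(0.0326) = 0.083672 L
T = (1322.0)(0.083672)/((2.28)(0.08206)) = 591.2 K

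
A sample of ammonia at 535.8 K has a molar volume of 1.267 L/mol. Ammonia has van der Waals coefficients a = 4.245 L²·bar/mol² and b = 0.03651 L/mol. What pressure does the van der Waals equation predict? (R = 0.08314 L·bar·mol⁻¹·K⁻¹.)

P ≈ 33.56 bar

P = RT/(V_m − b) − a/V_m²
RT/(V_m − b) = (0.08314)(535.8)/(1.267 − 0.03651) = 44.546/1.2305 = 36.202 bar
a/V_m² = 4.245/(1.267)² = 2.6444 bar
P = 36.202 − 2.6444 = 33.56 bar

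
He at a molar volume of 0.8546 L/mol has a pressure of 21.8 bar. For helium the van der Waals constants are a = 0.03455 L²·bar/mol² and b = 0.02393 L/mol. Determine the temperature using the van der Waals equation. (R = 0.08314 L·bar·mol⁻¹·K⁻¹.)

T = (P + a/V_m²)(V_m − b)/R
P + a/V_m² = 21.8 + 0.03455/(0.8546)² = 21.847 bar
V_m − b = 0.8546 − 0.02393 = 0.83067 L/mol
T = (21.847)(0.83067)/0.08314 = 218.3 K

T ≈ 218.3 K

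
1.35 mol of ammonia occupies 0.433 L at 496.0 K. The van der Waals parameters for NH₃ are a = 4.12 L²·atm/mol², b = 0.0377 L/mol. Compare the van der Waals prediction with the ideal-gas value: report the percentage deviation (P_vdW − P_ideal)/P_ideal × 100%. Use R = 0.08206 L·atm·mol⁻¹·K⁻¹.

-18.24 %

Ideal: P_ideal = nRT/V = (1.35)(0.08206)(496.0)/0.433 = 126.899 atm
vdW: P = nRT/(V − nb) − a n²/V² = 54.9474/0.382105 − 7.50870/0.187489 = 143.802 − 40.0487 = 103.753 atm
% deviation = (103.753 − 126.899)/126.899 × 100% = -18.24%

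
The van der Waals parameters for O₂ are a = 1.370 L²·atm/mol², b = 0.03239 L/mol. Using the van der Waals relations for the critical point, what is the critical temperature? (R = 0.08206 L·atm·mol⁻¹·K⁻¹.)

T_c ≈ 152.7 K

For a van der Waals gas, T_c = 8a/(27Rb).
T_c = 8×1.370/(27×0.08206×0.03239) = 10.960/0.071764 = 152.7 K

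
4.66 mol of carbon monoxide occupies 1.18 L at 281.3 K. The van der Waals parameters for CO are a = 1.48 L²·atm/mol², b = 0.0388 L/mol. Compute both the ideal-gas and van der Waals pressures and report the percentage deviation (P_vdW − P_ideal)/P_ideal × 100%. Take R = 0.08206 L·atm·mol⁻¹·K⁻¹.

-7.22 %

Ideal: P_ideal = nRT/V = (4.66)(0.08206)(281.3)/1.18 = 91.1602 atm
vdW: P = nRT/(V − nb) − a n²/V² = 107.569/0.999192 − 32.1391/1.39240 = 107.656 − 23.0818 = 84.574 atm
% deviation = (84.574 − 91.1602)/91.1602 × 100% = -7.22%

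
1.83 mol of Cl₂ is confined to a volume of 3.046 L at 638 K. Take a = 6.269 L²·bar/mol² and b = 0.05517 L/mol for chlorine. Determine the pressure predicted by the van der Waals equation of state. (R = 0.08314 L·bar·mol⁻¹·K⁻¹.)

P = nRT/(V − nb) − a n²/V²
nRT/(V − nb) = (1.83)(0.08314)(638)/(3.046 − 1.83×0.05517) = 97.069/2.9450 = 32.961 bar
a n²/V² = (6.269)(1.83)²/(3.046)² = 2.2628 bar
P = 32.961 − 2.2628 = 30.70 bar

P ≈ 30.70 bar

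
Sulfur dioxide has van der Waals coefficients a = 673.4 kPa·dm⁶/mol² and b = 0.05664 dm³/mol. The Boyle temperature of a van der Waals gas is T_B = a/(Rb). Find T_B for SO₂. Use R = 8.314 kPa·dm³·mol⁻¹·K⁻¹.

For a van der Waals gas the second virial coefficient B₂ = b − a/(RT) vanishes at T_B = a/(Rb).
T_B = 673.4/(8.314×0.05664) = 673.4/0.47090 = 1430 K

T_B ≈ 1430 K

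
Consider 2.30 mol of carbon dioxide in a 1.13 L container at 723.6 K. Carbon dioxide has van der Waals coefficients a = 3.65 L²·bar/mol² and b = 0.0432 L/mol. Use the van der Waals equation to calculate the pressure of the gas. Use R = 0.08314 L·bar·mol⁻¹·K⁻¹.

P ≈ 119.1 bar

P = nRT/(V − nb) − a n²/V²
nRT/(V − nb) = (2.30)(0.08314)(723.6)/(1.13 − 2.30×0.0432) = 138.37/1.0306 = 134.26 bar
a n²/V² = (3.65)(2.30)²/(1.13)² = 15.121 bar
P = 134.26 − 15.121 = 119.1 bar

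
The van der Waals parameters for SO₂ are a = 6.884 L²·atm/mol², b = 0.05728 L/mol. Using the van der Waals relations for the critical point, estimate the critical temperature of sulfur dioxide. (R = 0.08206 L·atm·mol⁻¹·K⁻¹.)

T_c ≈ 433.9 K

For a van der Waals gas, T_c = 8a/(27Rb).
T_c = 8×6.884/(27×0.08206×0.05728) = 55.072/0.12691 = 433.9 K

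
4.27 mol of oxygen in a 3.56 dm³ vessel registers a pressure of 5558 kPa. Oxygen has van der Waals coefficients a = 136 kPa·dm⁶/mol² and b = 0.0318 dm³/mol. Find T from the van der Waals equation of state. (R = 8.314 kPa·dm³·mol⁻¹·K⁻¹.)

T = (P + a n²/V²)(V − nb)/(nR)
P + a n²/V² = 5558 + (136)(4.27)²/(3.56)² = 5753.7 kPa
V − nb = 3.56 − (4.27)(0.0318) = 3.4242 dm³
T = (5753.7)(3.4242)/((4.27)(8.314)) = 555.0 K

T ≈ 555.0 K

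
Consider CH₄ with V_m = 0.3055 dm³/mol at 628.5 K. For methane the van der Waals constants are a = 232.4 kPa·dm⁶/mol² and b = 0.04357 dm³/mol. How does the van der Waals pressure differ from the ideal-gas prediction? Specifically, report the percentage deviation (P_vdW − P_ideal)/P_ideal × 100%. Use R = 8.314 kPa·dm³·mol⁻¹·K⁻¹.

2.08 %

Ideal: P_ideal = RT/V_m = (8.314)(628.5)/0.3055 = 17104.3 kPa
vdW: P = RT/(V_m − b) − a/V_m² = 5225.35/0.261930 − 232.4/0.0933303 = 19949.4 − 2490.08 = 17459.3 kPa
% deviation = (17459.3 − 17104.3)/17104.3 × 100% = 2.08%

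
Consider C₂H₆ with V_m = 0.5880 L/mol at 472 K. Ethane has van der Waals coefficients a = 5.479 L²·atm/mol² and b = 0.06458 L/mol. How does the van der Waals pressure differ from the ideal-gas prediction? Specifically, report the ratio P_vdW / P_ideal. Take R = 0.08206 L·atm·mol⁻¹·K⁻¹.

P_vdW / P_ideal ≈ 0.8828

Ideal: P_ideal = RT/V_m = (0.08206)(472)/0.5880 = 65.8713 atm
vdW: P = RT/(V_m − b) − a/V_m² = 38.7323/0.523420 − 5.479/0.345744 = 73.9985 − 15.8470 = 58.1515 atm
Ratio = 58.1515/65.8713 = 0.8828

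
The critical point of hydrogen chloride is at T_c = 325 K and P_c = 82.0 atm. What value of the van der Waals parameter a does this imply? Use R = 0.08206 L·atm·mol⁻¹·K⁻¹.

a ≈ 3.659 L²·atm/mol²

From T_c = 8a/(27Rb) and P_c = a/(27b²): a = 27 R² T_c²/(64 P_c).
a = 27×(0.08206)²×(325)²/(64×82.0) = 19204/5248.0 = 3.659 L²·atm/mol²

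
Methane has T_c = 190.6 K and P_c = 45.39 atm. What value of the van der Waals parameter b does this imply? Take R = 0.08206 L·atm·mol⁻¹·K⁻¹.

From T_c = 8a/(27Rb) and P_c = a/(27b²): b = R T_c/(8 P_c).
b = (0.08206)(190.6)/(8×45.39) = 15.641/363.12 = 0.04307 L/mol

b ≈ 0.04307 L/mol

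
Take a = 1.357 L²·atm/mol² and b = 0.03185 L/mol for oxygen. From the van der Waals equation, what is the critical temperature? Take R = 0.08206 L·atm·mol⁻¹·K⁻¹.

T_c ≈ 153.8 K

For a van der Waals gas, T_c = 8a/(27Rb).
T_c = 8×1.357/(27×0.08206×0.03185) = 10.856/0.070567 = 153.8 K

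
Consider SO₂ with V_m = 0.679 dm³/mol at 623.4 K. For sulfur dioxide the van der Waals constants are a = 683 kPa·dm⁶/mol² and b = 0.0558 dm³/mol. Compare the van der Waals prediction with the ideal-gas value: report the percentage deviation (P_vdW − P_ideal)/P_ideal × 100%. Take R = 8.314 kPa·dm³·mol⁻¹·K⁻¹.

-10.45 %

Ideal: P_ideal = RT/V_m = (8.314)(623.4)/0.679 = 7633.21 kPa
vdW: P = RT/(V_m − b) − a/V_m² = 5182.95/0.623200 − 683/0.461041 = 8316.67 − 1481.43 = 6835.24 kPa
% deviation = (6835.24 − 7633.21)/7633.21 × 100% = -10.45%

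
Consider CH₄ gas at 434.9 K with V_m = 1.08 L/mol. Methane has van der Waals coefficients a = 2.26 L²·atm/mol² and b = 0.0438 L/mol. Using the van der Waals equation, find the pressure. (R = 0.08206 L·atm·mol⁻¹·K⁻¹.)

P = RT/(V_m − b) − a/V_m²
RT/(V_m − b) = (0.08206)(434.9)/(1.08 − 0.0438) = 35.688/1.0362 = 34.441 atm
a/V_m² = 2.26/(1.08)² = 1.9376 atm
P = 34.441 − 1.9376 = 32.50 atm

P ≈ 32.50 atm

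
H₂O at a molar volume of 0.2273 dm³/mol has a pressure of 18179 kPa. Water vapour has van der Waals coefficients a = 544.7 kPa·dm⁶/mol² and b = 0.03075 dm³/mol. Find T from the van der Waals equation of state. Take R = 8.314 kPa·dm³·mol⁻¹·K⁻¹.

T = (P + a/V_m²)(V_m − b)/R
P + a/V_m² = 18179 + 544.7/(0.2273)² = 28722 kPa
V_m − b = 0.2273 − 0.03075 = 0.19655 dm³/mol
T = (28722)(0.19655)/8.314 = 679.0 K

T ≈ 679.0 K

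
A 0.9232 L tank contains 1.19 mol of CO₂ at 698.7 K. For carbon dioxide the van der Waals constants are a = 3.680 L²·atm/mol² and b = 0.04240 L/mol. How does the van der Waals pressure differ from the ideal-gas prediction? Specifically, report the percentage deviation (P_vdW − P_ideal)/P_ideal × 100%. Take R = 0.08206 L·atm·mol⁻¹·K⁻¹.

Ideal: P_ideal = nRT/V = (1.19)(0.08206)(698.7)/0.9232 = 73.9049 atm
vdW: P = nRT/(V − nb) − a n²/V² = 68.2290/0.872744 − 5.21125/0.852298 = 78.1776 − 6.11435 = 72.0633 atm
% deviation = (72.0633 − 73.9049)/73.9049 × 100% = -2.49%

-2.49 %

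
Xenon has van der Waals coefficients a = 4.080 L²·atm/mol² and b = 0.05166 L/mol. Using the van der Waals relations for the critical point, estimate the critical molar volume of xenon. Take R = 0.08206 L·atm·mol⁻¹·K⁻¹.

V_m,c ≈ 0.1550 L/mol

For a van der Waals gas, V_m,c = 3b.
V_m,c = 3×0.05166 = 0.1550 L/mol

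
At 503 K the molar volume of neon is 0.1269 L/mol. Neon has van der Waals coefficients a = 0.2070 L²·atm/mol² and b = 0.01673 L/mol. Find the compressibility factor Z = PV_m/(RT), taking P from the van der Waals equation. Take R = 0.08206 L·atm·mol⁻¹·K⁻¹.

Z ≈ 1.112

P = RT/(V_m − b) − a/V_m² = (0.08206)(503)/(0.1269 − 0.01673) − 0.2070/(0.1269)²
  = 41.276/0.11017 − 12.854 = 374.66 − 12.854 = 361.81 atm
Z = PV_m/(RT) = (361.81)(0.1269)/((0.08206)(503)) = 45.914/41.276 = 1.112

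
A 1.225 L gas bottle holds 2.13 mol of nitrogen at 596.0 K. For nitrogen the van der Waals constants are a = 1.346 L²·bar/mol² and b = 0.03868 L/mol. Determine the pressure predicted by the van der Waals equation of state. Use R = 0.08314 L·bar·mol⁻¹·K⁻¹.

P = nRT/(V − nb) − a n²/V²
nRT/(V − nb) = (2.13)(0.08314)(596.0)/(1.225 − 2.13×0.03868) = 105.54/1.1426 = 92.368 bar
a n²/V² = (1.346)(2.13)²/(1.225)² = 4.0694 bar
P = 92.368 − 4.0694 = 88.30 bar

P ≈ 88.30 bar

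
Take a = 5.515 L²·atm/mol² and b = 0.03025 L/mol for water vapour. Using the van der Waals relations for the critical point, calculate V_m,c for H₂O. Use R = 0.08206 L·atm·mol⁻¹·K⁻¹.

For a van der Waals gas, V_m,c = 3b.
V_m,c = 3×0.03025 = 0.09075 L/mol

V_m,c ≈ 0.09075 L/mol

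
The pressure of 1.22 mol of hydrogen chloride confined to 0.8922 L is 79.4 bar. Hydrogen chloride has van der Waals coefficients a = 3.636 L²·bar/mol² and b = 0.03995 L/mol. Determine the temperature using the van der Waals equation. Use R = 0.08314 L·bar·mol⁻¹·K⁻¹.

T ≈ 716.8 K

T = (P + a n²/V²)(V − nb)/(nR)
P + a n²/V² = 79.4 + (3.636)(1.22)²/(0.8922)² = 86.199 bar
V − nb = 0.8922 − (1.22)(0.03995) = 0.84346 L
T = (86.199)(0.84346)/((1.22)(0.08314)) = 716.8 K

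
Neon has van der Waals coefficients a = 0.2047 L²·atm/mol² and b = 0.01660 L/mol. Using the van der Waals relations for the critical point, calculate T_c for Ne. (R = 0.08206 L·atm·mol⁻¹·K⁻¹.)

T_c ≈ 44.53 K

For a van der Waals gas, T_c = 8a/(27Rb).
T_c = 8×0.2047/(27×0.08206×0.01660) = 1.6376/0.036779 = 44.53 K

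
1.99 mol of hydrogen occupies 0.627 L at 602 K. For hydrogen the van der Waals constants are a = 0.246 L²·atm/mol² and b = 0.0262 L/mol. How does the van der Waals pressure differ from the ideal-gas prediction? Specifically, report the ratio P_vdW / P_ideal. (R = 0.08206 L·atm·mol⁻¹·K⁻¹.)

Ideal: P_ideal = nRT/V = (1.99)(0.08206)(602)/0.627 = 156.788 atm
vdW: P = nRT/(V − nb) − a n²/V² = 98.3062/0.574862 − 0.974185/0.393129 = 171.008 − 2.47803 = 168.530 atm
Ratio = 168.530/156.788 = 1.075

P_vdW / P_ideal ≈ 1.075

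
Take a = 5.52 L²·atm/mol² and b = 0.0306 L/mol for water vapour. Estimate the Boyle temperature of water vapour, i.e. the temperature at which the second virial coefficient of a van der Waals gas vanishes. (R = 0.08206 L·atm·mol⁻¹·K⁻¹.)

T_B ≈ 2198 K

For a van der Waals gas the second virial coefficient B₂ = b − a/(RT) vanishes at T_B = a/(Rb).
T_B = 5.52/(0.08206×0.0306) = 5.52/0.0025110 = 2198 K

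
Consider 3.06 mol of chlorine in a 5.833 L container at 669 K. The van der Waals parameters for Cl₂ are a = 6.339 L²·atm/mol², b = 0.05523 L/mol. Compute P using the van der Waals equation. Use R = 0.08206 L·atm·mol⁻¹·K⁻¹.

P = nRT/(V − nb) − a n²/V²
nRT/(V − nb) = (3.06)(0.08206)(669)/(5.833 − 3.06×0.05523) = 167.99/5.6640 = 29.659 atm
a n²/V² = (6.339)(3.06)²/(5.833)² = 1.7445 atm
P = 29.659 − 1.7445 = 27.91 atm

P ≈ 27.91 atm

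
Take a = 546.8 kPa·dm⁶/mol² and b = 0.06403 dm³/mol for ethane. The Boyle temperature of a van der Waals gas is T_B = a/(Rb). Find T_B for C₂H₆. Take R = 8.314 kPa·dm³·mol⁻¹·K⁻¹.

For a van der Waals gas the second virial coefficient B₂ = b − a/(RT) vanishes at T_B = a/(Rb).
T_B = 546.8/(8.314×0.06403) = 546.8/0.53235 = 1027 K

T_B ≈ 1027 K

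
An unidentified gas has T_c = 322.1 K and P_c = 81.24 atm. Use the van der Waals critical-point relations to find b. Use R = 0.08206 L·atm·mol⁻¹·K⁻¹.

From T_c = 8a/(27Rb) and P_c = a/(27b²): b = R T_c/(8 P_c).
b = (0.08206)(322.1)/(8×81.24) = 26.432/649.92 = 0.04067 L/mol

b ≈ 0.04067 L/mol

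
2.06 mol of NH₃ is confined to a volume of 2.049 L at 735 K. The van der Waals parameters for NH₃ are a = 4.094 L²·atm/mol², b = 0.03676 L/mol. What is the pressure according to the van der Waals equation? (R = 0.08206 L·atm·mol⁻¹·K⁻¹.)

P = nRT/(V − nb) − a n²/V²
nRT/(V − nb) = (2.06)(0.08206)(735)/(2.049 − 2.06×0.03676) = 124.25/1.9733 = 62.966 atm
a n²/V² = (4.094)(2.06)²/(2.049)² = 4.1381 atm
P = 62.966 − 4.1381 = 58.83 atm

P ≈ 58.83 atm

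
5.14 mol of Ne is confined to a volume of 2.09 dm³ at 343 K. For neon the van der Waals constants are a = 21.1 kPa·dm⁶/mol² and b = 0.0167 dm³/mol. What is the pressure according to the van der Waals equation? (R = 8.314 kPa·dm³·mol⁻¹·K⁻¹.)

P ≈ 7186 kPa

P = nRT/(V − nb) − a n²/V²
nRT/(V − nb) = (5.14)(8.314)(343)/(2.09 − 5.14×0.0167) = 14658/2.0042 = 7313.6 kPa
a n²/V² = (21.1)(5.14)²/(2.09)² = 127.62 kPa
P = 7313.6 − 127.62 = 7186 kPa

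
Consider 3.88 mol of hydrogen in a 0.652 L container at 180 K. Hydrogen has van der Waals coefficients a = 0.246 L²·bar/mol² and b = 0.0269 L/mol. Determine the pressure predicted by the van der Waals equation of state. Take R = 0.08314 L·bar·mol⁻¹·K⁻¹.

P ≈ 97.32 bar

P = nRT/(V − nb) − a n²/V²
nRT/(V − nb) = (3.88)(0.08314)(180)/(0.652 − 3.88×0.0269) = 58.065/0.54763 = 106.03 bar
a n²/V² = (0.246)(3.88)²/(0.652)² = 8.7117 bar
P = 106.03 − 8.7117 = 97.32 bar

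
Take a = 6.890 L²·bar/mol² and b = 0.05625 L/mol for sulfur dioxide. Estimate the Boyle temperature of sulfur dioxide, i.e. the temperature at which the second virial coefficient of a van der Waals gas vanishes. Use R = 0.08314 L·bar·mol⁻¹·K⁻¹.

For a van der Waals gas the second virial coefficient B₂ = b − a/(RT) vanishes at T_B = a/(Rb).
T_B = 6.890/(0.08314×0.05625) = 6.890/0.0046766 = 1473 K

T_B ≈ 1473 K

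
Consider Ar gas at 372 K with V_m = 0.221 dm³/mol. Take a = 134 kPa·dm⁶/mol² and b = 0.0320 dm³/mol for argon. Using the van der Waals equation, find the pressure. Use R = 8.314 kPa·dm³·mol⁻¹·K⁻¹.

P ≈ 13620 kPa

P = RT/(V_m − b) − a/V_m²
RT/(V_m − b) = (8.314)(372)/(0.221 − 0.0320) = 3092.8/0.18900 = 16364 kPa
a/V_m² = 134/(0.221)² = 2743.6 kPa
P = 16364 − 2743.6 = 13620 kPa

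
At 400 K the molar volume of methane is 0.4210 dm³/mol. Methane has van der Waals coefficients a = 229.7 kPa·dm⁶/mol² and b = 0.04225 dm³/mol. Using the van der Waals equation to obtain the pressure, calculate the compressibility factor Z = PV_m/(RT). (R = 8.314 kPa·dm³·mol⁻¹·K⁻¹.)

P = RT/(V_m − b) − a/V_m² = (8.314)(400)/(0.4210 − 0.04225) − 229.7/(0.4210)²
  = 3325.6/0.37875 − 1296.0 = 8780.5 − 1296.0 = 7484.5 kPa
Z = PV_m/(RT) = (7484.5)(0.4210)/((8.314)(400)) = 3151.0/3325.6 = 0.9475

Z ≈ 0.9475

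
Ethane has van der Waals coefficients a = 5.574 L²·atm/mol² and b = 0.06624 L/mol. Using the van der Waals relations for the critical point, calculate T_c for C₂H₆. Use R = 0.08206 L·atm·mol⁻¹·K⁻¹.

T_c ≈ 303.8 K

For a van der Waals gas, T_c = 8a/(27Rb).
T_c = 8×5.574/(27×0.08206×0.06624) = 44.592/0.14676 = 303.8 K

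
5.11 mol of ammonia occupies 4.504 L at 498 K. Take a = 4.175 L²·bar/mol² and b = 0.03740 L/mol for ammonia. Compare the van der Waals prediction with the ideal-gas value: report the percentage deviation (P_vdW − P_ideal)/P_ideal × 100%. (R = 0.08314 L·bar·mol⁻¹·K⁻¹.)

-7.01 %

Ideal: P_ideal = nRT/V = (5.11)(0.08314)(498)/4.504 = 46.9745 bar
vdW: P = nRT/(V − nb) − a n²/V² = 211.573/4.31289 − 109.018/20.2860 = 49.0560 − 5.37405 = 43.6820 bar
% deviation = (43.6820 − 46.9745)/46.9745 × 100% = -7.01%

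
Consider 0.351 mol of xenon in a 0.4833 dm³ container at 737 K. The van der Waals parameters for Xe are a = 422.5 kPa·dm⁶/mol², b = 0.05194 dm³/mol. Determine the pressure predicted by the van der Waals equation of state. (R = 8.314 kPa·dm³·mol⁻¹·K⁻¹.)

P ≈ 4402 kPa

P = nRT/(V − nb) − a n²/V²
nRT/(V − nb) = (0.351)(8.314)(737)/(0.4833 − 0.351×0.05194) = 2150.7/0.46507 = 4624.5 kPa
a n²/V² = (422.5)(0.351)²/(0.4833)² = 222.85 kPa
P = 4624.5 − 222.85 = 4402 kPa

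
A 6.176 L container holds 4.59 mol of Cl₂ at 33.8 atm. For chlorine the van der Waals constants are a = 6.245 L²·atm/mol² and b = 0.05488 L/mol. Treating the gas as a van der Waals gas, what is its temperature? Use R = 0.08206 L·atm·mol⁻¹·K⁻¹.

T ≈ 585.9 K

T = (P + a n²/V²)(V − nb)/(nR)
P + a n²/V² = 33.8 + (6.245)(4.59)²/(6.176)² = 37.249 atm
V − nb = 6.176 − (4.59)(0.05488) = 5.9241 L
T = (37.249)(5.9241)/((4.59)(0.08206)) = 585.9 K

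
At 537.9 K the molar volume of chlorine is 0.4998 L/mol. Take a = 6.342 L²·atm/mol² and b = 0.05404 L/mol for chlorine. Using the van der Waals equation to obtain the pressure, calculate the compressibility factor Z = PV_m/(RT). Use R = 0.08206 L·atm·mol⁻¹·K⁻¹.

Z ≈ 0.8338

P = RT/(V_m − b) − a/V_m² = (0.08206)(537.9)/(0.4998 − 0.05404) − 6.342/(0.4998)²
  = 44.140/0.44576 − 25.388 = 99.022 − 25.388 = 73.634 atm
Z = PV_m/(RT) = (73.634)(0.4998)/((0.08206)(537.9)) = 36.802/44.140 = 0.8338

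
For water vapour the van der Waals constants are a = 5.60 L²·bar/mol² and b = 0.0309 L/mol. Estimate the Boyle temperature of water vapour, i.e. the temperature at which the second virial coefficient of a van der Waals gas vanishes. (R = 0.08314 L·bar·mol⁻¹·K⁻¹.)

T_B ≈ 2180 K

For a van der Waals gas the second virial coefficient B₂ = b − a/(RT) vanishes at T_B = a/(Rb).
T_B = 5.60/(0.08314×0.0309) = 5.60/0.0025690 = 2180 K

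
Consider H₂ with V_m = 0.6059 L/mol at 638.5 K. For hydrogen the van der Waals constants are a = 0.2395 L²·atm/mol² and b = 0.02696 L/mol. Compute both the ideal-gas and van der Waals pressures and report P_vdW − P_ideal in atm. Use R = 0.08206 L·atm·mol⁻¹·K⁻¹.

ΔP ≈ 3.375 atm

Ideal: P_ideal = RT/V_m = (0.08206)(638.5)/0.6059 = 86.4752 atm
vdW: P = RT/(V_m − b) − a/V_m² = 52.3953/0.578940 − 0.2395/0.367115 = 90.5021 − 0.652384 = 89.8497 atm
ΔP = 89.8497 − 86.4752 = 3.375 atm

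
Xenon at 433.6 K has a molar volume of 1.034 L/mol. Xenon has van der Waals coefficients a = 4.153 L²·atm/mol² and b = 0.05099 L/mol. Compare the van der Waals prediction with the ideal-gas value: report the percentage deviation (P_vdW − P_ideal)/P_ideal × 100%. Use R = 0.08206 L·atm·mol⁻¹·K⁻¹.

-6.10 %

Ideal: P_ideal = RT/V_m = (0.08206)(433.6)/1.034 = 34.4112 atm
vdW: P = RT/(V_m − b) − a/V_m² = 35.5812/0.983010 − 4.153/1.06916 = 36.1962 − 3.88436 = 32.3118 atm
% deviation = (32.3118 − 34.4112)/34.4112 × 100% = -6.10%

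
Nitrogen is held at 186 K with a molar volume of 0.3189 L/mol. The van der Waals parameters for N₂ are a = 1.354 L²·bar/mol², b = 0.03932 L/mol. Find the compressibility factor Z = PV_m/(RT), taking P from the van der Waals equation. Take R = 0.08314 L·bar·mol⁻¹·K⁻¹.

Z ≈ 0.8661

P = RT/(V_m − b) − a/V_m² = (0.08314)(186)/(0.3189 − 0.03932) − 1.354/(0.3189)²
  = 15.464/0.27958 − 13.314 = 55.312 − 13.314 = 41.998 bar
Z = PV_m/(RT) = (41.998)(0.3189)/((0.08314)(186)) = 13.393/15.464 = 0.8661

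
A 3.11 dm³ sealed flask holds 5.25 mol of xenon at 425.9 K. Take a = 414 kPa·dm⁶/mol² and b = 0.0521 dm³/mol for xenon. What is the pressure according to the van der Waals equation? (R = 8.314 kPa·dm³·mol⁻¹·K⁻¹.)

P ≈ 5374 kPa

P = nRT/(V − nb) − a n²/V²
nRT/(V − nb) = (5.25)(8.314)(425.9)/(3.11 − 5.25×0.0521) = 18590/2.8365 = 6553.9 kPa
a n²/V² = (414)(5.25)²/(3.11)² = 1179.8 kPa
P = 6553.9 − 1179.8 = 5374 kPa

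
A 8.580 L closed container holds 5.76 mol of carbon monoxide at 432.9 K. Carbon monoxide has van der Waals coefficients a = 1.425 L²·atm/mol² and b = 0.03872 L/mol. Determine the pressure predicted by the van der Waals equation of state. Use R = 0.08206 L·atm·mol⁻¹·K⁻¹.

P = nRT/(V − nb) − a n²/V²
nRT/(V − nb) = (5.76)(0.08206)(432.9)/(8.580 − 5.76×0.03872) = 204.62/8.3570 = 24.485 atm
a n²/V² = (1.425)(5.76)²/(8.580)² = 0.64222 atm
P = 24.485 − 0.64222 = 23.84 atm

P ≈ 23.84 atm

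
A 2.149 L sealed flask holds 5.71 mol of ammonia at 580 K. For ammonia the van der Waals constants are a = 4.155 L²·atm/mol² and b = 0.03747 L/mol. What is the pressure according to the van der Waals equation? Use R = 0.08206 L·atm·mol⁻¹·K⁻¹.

P ≈ 111.1 atm

P = nRT/(V − nb) − a n²/V²
nRT/(V − nb) = (5.71)(0.08206)(580)/(2.149 − 5.71×0.03747) = 271.77/1.9350 = 140.45 atm
a n²/V² = (4.155)(5.71)²/(2.149)² = 29.334 atm
P = 140.45 − 29.334 = 111.1 atm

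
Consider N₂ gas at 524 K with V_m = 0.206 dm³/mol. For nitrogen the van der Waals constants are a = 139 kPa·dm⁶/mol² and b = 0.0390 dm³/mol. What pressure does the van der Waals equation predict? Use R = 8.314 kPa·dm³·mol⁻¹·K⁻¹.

P = RT/(V_m − b) − a/V_m²
RT/(V_m − b) = (8.314)(524)/(0.206 − 0.0390) = 4356.5/0.16700 = 26087 kPa
a/V_m² = 139/(0.206)² = 3275.5 kPa
P = 26087 − 3275.5 = 22812 kPa

P ≈ 22812 kPa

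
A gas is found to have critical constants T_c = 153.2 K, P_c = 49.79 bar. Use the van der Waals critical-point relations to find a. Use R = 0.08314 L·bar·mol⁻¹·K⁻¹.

From T_c = 8a/(27Rb) and P_c = a/(27b²): a = 27 R² T_c²/(64 P_c).
a = 27×(0.08314)²×(153.2)²/(64×49.79) = 4380.3/3186.6 = 1.375 L²·bar/mol²

a ≈ 1.375 L²·bar/mol²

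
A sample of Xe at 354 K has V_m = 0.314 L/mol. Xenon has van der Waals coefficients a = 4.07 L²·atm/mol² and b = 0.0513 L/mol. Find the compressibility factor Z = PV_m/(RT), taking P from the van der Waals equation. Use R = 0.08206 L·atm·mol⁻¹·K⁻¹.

Z ≈ 0.7491

P = RT/(V_m − b) − a/V_m² = (0.08206)(354)/(0.314 − 0.0513) − 4.07/(0.314)²
  = 29.049/0.26270 − 41.280 = 110.58 − 41.280 = 69.30 atm
Z = PV_m/(RT) = (69.30)(0.314)/((0.08206)(354)) = 21.760/29.049 = 0.7491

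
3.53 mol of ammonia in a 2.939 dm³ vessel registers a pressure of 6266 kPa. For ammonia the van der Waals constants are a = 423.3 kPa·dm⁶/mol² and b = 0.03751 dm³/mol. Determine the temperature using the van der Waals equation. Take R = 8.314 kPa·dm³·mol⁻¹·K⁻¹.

T ≈ 657.6 K

T = (P + a n²/V²)(V − nb)/(nR)
P + a n²/V² = 6266 + (423.3)(3.53)²/(2.939)² = 6876.7 kPa
V − nb = 2.939 − (3.53)(0.03751) = 2.8066 dm³
T = (6876.7)(2.8066)/((3.53)(8.314)) = 657.6 K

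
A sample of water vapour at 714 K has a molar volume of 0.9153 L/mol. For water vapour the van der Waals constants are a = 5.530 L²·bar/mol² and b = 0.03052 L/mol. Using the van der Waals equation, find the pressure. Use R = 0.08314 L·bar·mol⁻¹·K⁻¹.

P = RT/(V_m − b) − a/V_m²
RT/(V_m − b) = (0.08314)(714)/(0.9153 − 0.03052) = 59.362/0.88478 = 67.092 bar
a/V_m² = 5.530/(0.9153)² = 6.6008 bar
P = 67.092 − 6.6008 = 60.49 bar

P ≈ 60.49 bar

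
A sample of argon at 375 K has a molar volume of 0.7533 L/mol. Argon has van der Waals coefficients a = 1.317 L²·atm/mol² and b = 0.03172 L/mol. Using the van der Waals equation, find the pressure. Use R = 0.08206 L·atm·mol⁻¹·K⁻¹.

P ≈ 40.33 atm

P = RT/(V_m − b) − a/V_m²
RT/(V_m − b) = (0.08206)(375)/(0.7533 − 0.03172) = 30.773/0.72158 = 42.647 atm
a/V_m² = 1.317/(0.7533)² = 2.3209 atm
P = 42.647 − 2.3209 = 40.33 atm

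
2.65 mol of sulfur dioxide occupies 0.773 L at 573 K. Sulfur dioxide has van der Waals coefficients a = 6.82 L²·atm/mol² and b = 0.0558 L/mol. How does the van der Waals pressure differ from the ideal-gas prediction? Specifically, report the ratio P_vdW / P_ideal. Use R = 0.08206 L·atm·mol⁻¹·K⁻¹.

P_vdW / P_ideal ≈ 0.7393

Ideal: P_ideal = nRT/V = (2.65)(0.08206)(573)/0.773 = 161.195 atm
vdW: P = nRT/(V − nb) − a n²/V² = 124.604/0.625130 − 47.8935/0.597529 = 199.325 − 80.1526 = 119.172 atm
Ratio = 119.172/161.195 = 0.7393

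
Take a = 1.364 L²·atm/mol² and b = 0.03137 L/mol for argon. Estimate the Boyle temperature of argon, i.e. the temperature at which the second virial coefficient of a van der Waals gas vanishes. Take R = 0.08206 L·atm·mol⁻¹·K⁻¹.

For a van der Waals gas the second virial coefficient B₂ = b − a/(RT) vanishes at T_B = a/(Rb).
T_B = 1.364/(0.08206×0.03137) = 1.364/0.0025742 = 529.9 K

T_B ≈ 529.9 K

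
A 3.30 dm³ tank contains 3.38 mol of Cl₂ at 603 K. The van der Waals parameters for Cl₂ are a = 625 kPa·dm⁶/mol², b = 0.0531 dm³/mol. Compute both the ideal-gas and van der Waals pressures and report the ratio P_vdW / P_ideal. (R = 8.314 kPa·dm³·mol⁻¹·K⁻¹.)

P_vdW / P_ideal ≈ 0.9298

Ideal: P_ideal = nRT/V = (3.38)(8.314)(603)/3.30 = 5134.88 kPa
vdW: P = nRT/(V − nb) − a n²/V² = 16945.1/3.12052 − 7140.25/10.8900 = 5430.22 − 655.670 = 4774.55 kPa
Ratio = 4774.55/5134.88 = 0.9298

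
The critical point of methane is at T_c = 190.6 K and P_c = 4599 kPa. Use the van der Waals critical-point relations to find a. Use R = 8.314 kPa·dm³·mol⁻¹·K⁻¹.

From T_c = 8a/(27Rb) and P_c = a/(27b²): a = 27 R² T_c²/(64 P_c).
a = 27×(8.314)²×(190.6)²/(64×4599) = 67799985/294336 = 230.3 kPa·dm⁶/mol²

a ≈ 230.3 kPa·dm⁶/mol²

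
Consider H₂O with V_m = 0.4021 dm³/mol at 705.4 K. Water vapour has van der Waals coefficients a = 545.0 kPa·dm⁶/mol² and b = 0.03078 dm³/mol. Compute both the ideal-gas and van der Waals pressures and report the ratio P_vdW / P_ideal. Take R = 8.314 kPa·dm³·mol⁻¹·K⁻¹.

P_vdW / P_ideal ≈ 0.8518

Ideal: P_ideal = RT/V_m = (8.314)(705.4)/0.4021 = 14585.2 kPa
vdW: P = RT/(V_m − b) − a/V_m² = 5864.70/0.371320 − 545.0/0.161684 = 15794.2 − 3370.77 = 12423.4 kPa
Ratio = 12423.4/14585.2 = 0.8518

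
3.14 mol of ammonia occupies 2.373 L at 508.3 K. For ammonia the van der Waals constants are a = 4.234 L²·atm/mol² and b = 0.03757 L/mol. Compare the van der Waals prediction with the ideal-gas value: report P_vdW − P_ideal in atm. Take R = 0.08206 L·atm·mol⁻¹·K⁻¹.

ΔP ≈ -4.526 atm

Ideal: P_ideal = nRT/V = (3.14)(0.08206)(508.3)/2.373 = 55.1929 atm
vdW: P = nRT/(V − nb) − a n²/V² = 130.973/2.25503 − 41.7455/5.63113 = 58.0804 − 7.41334 = 50.6671 atm
ΔP = 50.6671 − 55.1929 = -4.526 atm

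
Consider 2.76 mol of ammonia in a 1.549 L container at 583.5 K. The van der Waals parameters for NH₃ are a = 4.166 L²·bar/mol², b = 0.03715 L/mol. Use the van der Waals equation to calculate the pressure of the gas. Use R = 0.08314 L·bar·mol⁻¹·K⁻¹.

P ≈ 79.34 bar

P = nRT/(V − nb) − a n²/V²
nRT/(V − nb) = (2.76)(0.08314)(583.5)/(1.549 − 2.76×0.03715) = 133.89/1.4465 = 92.561 bar
a n²/V² = (4.166)(2.76)²/(1.549)² = 13.226 bar
P = 92.561 − 13.226 = 79.34 bar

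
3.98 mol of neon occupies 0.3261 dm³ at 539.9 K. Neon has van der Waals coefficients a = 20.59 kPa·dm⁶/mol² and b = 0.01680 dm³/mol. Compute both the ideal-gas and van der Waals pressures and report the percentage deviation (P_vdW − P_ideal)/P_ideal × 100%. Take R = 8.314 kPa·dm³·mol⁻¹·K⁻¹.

Ideal: P_ideal = nRT/V = (3.98)(8.314)(539.9)/0.3261 = 54784.2 kPa
vdW: P = nRT/(V − nb) − a n²/V² = 17865.1/0.259236 − 326.154/0.106341 = 68914.4 − 3067.06 = 65847.3 kPa
% deviation = (65847.3 − 54784.2)/54784.2 × 100% = 20.19%

20.19 %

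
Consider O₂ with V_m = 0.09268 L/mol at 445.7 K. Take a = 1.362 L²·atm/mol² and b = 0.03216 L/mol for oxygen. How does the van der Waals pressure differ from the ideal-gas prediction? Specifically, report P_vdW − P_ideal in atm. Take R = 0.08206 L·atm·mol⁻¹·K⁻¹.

Ideal: P_ideal = RT/V_m = (0.08206)(445.7)/0.09268 = 394.628 atm
vdW: P = RT/(V_m − b) − a/V_m² = 36.5741/0.0605200 − 1.362/0.00858958 = 604.331 − 158.564 = 445.767 atm
ΔP = 445.767 − 394.628 = 51.14 atm

ΔP ≈ 51.14 atm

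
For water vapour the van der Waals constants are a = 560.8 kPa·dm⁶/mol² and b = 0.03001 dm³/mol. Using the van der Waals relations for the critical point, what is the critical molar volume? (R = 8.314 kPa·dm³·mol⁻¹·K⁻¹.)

For a van der Waals gas, V_m,c = 3b.
V_m,c = 3×0.03001 = 0.09003 dm³/mol

V_m,c ≈ 0.09003 dm³/mol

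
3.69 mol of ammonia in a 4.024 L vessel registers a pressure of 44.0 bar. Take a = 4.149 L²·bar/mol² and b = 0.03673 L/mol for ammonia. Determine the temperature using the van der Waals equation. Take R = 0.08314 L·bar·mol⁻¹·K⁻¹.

T ≈ 601.9 K

T = (P + a n²/V²)(V − nb)/(nR)
P + a n²/V² = 44.0 + (4.149)(3.69)²/(4.024)² = 47.489 bar
V − nb = 4.024 − (3.69)(0.03673) = 3.8885 L
T = (47.489)(3.8885)/((3.69)(0.08314)) = 601.9 K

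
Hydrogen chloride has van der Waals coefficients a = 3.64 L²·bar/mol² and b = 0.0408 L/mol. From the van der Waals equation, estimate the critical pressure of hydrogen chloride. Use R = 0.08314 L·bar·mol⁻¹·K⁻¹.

For a van der Waals gas, P_c = a/(27b²).
P_c = 3.64/(27×(0.0408)²) = 3.64/0.044945 = 80.99 bar

P_c ≈ 80.99 bar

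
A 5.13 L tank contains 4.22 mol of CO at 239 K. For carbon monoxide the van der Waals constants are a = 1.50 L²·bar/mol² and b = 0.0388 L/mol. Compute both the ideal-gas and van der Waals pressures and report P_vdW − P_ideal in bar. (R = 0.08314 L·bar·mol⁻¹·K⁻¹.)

ΔP ≈ -0.476 bar

Ideal: P_ideal = nRT/V = (4.22)(0.08314)(239)/5.13 = 16.3457 bar
vdW: P = nRT/(V − nb) − a n²/V² = 83.8533/4.96626 − 26.7126/26.3169 = 16.8846 − 1.01504 = 15.8696 bar
ΔP = 15.8696 − 16.3457 = -0.476 bar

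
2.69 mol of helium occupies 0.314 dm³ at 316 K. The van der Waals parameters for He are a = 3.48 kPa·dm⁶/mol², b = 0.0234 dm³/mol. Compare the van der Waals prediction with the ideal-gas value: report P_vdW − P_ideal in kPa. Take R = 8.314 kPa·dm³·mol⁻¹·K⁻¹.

Ideal: P_ideal = nRT/V = (2.69)(8.314)(316)/0.314 = 22507.1 kPa
vdW: P = nRT/(V − nb) − a n²/V² = 7067.23/0.251054 − 25.1816/0.0985960 = 28150.2 − 255.402 = 27894.8 kPa
ΔP = 27894.8 − 22507.1 = 5388 kPa

ΔP ≈ 5388 kPa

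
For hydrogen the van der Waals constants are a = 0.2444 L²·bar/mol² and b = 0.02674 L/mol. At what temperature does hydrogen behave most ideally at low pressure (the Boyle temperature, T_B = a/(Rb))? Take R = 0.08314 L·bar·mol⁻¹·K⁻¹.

For a van der Waals gas the second virial coefficient B₂ = b − a/(RT) vanishes at T_B = a/(Rb).
T_B = 0.2444/(0.08314×0.02674) = 0.2444/0.0022232 = 109.9 K

T_B ≈ 109.9 K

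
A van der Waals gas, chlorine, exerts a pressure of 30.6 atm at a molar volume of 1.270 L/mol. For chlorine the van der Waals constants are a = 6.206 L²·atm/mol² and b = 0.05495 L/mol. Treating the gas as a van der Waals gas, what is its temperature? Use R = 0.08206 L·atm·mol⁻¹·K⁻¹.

T = (P + a/V_m²)(V_m − b)/R
P + a/V_m² = 30.6 + 6.206/(1.270)² = 34.448 atm
V_m − b = 1.270 − 0.05495 = 1.2151 L/mol
T = (34.448)(1.2151)/0.08206 = 510.1 K

T ≈ 510.1 K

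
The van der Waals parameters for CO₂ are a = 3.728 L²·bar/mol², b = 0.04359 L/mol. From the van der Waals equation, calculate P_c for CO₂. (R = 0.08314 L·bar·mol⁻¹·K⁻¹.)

P_c ≈ 72.67 bar

For a van der Waals gas, P_c = a/(27b²).
P_c = 3.728/(27×(0.04359)²) = 3.728/0.051302 = 72.67 bar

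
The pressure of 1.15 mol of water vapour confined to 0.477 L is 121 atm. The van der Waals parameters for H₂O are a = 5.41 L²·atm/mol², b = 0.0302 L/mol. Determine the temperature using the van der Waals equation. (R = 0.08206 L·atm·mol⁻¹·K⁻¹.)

T = (P + a n²/V²)(V − nb)/(nR)
P + a n²/V² = 121 + (5.41)(1.15)²/(0.477)² = 152.45 atm
V − nb = 0.477 − (1.15)(0.0302) = 0.44227 L
T = (152.45)(0.44227)/((1.15)(0.08206)) = 714.5 K

T ≈ 714.5 K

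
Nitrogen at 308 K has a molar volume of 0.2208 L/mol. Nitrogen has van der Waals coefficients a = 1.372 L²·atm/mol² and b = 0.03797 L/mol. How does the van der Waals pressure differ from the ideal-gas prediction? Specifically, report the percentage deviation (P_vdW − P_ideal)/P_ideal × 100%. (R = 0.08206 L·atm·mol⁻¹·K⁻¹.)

Ideal: P_ideal = RT/V_m = (0.08206)(308)/0.2208 = 114.468 atm
vdW: P = RT/(V_m − b) − a/V_m² = 25.2745/0.182830 − 1.372/0.0487526 = 138.240 − 28.1421 = 110.098 atm
% deviation = (110.098 − 114.468)/114.468 × 100% = -3.82%

-3.82 %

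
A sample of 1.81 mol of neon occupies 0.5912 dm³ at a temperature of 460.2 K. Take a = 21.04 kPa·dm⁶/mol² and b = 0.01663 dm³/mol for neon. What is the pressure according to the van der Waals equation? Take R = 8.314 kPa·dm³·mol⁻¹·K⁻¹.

P = nRT/(V − nb) − a n²/V²
nRT/(V − nb) = (1.81)(8.314)(460.2)/(0.5912 − 1.81×0.01663) = 6925.2/0.56110 = 12342 kPa
a n²/V² = (21.04)(1.81)²/(0.5912)² = 197.21 kPa
P = 12342 − 197.21 = 12145 kPa

P ≈ 12145 kPa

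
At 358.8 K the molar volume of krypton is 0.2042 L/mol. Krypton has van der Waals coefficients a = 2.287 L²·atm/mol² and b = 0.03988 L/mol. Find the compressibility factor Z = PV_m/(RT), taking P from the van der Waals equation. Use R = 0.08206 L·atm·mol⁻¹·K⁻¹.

Z ≈ 0.8623

P = RT/(V_m − b) − a/V_m² = (0.08206)(358.8)/(0.2042 − 0.03988) − 2.287/(0.2042)²
  = 29.443/0.16432 − 54.847 = 179.18 − 54.847 = 124.33 atm
Z = PV_m/(RT) = (124.33)(0.2042)/((0.08206)(358.8)) = 25.388/29.443 = 0.8623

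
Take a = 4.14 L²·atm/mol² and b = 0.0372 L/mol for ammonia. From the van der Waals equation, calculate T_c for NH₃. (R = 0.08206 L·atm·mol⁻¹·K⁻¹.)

T_c ≈ 401.8 K

For a van der Waals gas, T_c = 8a/(27Rb).
T_c = 8×4.14/(27×0.08206×0.0372) = 33.120/0.082421 = 401.8 K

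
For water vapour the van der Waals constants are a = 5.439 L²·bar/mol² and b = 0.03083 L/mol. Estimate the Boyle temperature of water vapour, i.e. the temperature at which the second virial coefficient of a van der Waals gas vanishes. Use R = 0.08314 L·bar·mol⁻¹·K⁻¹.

For a van der Waals gas the second virial coefficient B₂ = b − a/(RT) vanishes at T_B = a/(Rb).
T_B = 5.439/(0.08314×0.03083) = 5.439/0.0025632 = 2122 K

T_B ≈ 2122 K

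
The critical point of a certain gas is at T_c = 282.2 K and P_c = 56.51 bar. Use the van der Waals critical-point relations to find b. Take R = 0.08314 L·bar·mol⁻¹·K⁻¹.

From T_c = 8a/(27Rb) and P_c = a/(27b²): b = R T_c/(8 P_c).
b = (0.08314)(282.2)/(8×56.51) = 23.462/452.08 = 0.05190 L/mol

b ≈ 0.05190 L/mol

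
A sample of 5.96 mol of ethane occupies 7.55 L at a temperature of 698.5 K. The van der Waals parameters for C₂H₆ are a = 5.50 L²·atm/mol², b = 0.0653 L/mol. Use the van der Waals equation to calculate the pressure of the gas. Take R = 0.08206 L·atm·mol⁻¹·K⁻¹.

P = nRT/(V − nb) − a n²/V²
nRT/(V − nb) = (5.96)(0.08206)(698.5)/(7.55 − 5.96×0.0653) = 341.62/7.1608 = 47.707 atm
a n²/V² = (5.50)(5.96)²/(7.55)² = 3.4274 atm
P = 47.707 − 3.4274 = 44.28 atm

P ≈ 44.28 atm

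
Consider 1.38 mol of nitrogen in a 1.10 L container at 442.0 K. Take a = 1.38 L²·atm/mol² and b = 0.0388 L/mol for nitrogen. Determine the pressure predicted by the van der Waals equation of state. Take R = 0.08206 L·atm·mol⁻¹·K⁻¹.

P ≈ 45.66 atm

P = nRT/(V − nb) − a n²/V²
nRT/(V − nb) = (1.38)(0.08206)(442.0)/(1.10 − 1.38×0.0388) = 50.053/1.0465 = 47.829 atm
a n²/V² = (1.38)(1.38)²/(1.10)² = 2.1720 atm
P = 47.829 − 2.1720 = 45.66 atm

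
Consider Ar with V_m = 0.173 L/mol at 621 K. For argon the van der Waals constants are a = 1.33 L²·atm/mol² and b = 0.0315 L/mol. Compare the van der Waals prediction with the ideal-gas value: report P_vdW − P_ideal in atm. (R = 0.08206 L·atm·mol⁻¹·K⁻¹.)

ΔP ≈ 21.14 atm

Ideal: P_ideal = RT/V_m = (0.08206)(621)/0.173 = 294.562 atm
vdW: P = RT/(V_m − b) − a/V_m² = 50.9593/0.141500 − 1.33/0.0299290 = 360.136 − 44.4385 = 315.698 atm
ΔP = 315.698 − 294.562 = 21.14 atm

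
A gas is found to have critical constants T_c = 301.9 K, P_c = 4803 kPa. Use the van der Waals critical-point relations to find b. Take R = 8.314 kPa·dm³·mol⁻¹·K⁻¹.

b ≈ 0.06532 dm³/mol

From T_c = 8a/(27Rb) and P_c = a/(27b²): b = R T_c/(8 P_c).
b = (8.314)(301.9)/(8×4803) = 2510.0/38424 = 0.06532 dm³/mol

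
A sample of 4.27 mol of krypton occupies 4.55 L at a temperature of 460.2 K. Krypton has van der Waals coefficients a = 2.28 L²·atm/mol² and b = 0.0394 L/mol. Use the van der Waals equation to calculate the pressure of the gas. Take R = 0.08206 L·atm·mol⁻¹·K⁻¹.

P = nRT/(V − nb) − a n²/V²
nRT/(V − nb) = (4.27)(0.08206)(460.2)/(4.55 − 4.27×0.0394) = 161.25/4.3818 = 36.800 atm
a n²/V² = (2.28)(4.27)²/(4.55)² = 2.0080 atm
P = 36.800 − 2.0080 = 34.79 atm

P ≈ 34.79 atm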